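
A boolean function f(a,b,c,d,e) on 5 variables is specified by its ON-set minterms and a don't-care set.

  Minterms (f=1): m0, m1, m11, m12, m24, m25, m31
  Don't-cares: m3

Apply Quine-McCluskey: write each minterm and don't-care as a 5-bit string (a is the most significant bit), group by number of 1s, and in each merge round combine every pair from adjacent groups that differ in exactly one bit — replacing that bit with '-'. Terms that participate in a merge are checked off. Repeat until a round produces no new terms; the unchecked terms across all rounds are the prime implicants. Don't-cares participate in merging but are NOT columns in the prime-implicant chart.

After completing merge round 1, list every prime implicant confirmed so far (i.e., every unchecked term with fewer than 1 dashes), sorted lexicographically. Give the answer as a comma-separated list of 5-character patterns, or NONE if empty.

01100, 11111

size-2^0 implicants → 00000(✓)  00001(✓)  00011(✓)  01011(✓)  01100  11000(✓)  11001(✓)  11111
size-2^1 implicants → 0-011  000-1  0000-  1100-
Unchecked terms (primes): 0-011, 000-1, 0000-, 01100, 1100-, 11111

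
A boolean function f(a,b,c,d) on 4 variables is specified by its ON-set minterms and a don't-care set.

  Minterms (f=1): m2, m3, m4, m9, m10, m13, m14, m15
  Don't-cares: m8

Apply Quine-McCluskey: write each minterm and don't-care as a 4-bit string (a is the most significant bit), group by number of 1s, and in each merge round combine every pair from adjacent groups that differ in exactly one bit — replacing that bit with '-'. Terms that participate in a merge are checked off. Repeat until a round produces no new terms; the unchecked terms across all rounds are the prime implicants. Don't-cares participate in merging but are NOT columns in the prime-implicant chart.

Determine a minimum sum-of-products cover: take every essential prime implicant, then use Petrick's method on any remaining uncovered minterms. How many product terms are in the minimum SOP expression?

Round 0: 0010✓ 0011✓ 0100 1000✓ 1001✓ 1010✓ 1101✓ 1110✓ 1111✓
Round 1: -010 001- 1-01 1-10 10-0 100- 11-1 111-
PIs = {-010, 001-, 0100, 1-01, 1-10, 10-0, 100-, 11-1, 111-}
Coverage chart:
  m2: -010,001-
  m3: 001- ←essential
  m4: 0100 ←essential
  m9: 1-01,100-
  m10: -010,1-10,10-0
  m13: 1-01,11-1
  m14: 1-10,111-
  m15: 11-1,111-
Essential: 001-, 0100
Petrick residual → -010, 1-01, 111-
Min cover (5 terms): b'cd' + a'b'c + a'bc'd' + ac'd + abc

5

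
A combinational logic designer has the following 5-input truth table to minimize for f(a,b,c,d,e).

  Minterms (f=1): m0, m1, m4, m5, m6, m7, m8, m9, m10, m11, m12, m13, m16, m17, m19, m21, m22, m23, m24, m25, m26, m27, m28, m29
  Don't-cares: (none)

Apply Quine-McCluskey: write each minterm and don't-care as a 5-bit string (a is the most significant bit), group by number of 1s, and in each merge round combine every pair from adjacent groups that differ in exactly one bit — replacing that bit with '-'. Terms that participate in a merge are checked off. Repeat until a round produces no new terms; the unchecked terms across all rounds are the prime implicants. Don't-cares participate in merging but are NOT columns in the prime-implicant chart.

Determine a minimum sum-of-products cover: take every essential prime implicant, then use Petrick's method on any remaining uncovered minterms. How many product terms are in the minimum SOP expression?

6

Round 0: 00000✓ 00001✓ 00100✓ 00101✓ 00110✓ 00111✓ 01000✓ 01001✓ 01010✓ 01011✓ 01100✓ 01101✓ 10000✓ 10001✓ 10011✓ 10101✓ 10110✓ 10111✓ 11000✓ 11001✓ 11010✓ 11011✓ 11100✓ 11101✓
Round 1: -0000✓ -0001✓ -0101✓ -0110✓ -0111✓ -1000✓ -1001✓ -1010✓ -1011✓ -1100✓ -1101✓ 0-000✓ 0-001✓ 0-100✓ 0-101✓ 00-00✓ 00-01✓ 0000-✓ 001-0✓ 001-1✓ 0010-✓ 0011-✓ 01-00✓ 01-01✓ 010-0✓ 010-1✓ 0100-✓ 0101-✓ 0110-✓ 1-000✓ 1-001✓ 1-011✓ 1-101✓ 10-01✓ 10-11✓ 100-1✓ 1000-✓ 101-1✓ 1011-✓ 11-00✓ 11-01✓ 110-0✓ 110-1✓ 1100-✓ 1101-✓ 1110-✓
Round 2: --000✓ --001✓ --101✓ -0-01✓ -000-✓ -01-1 -011- -1-00✓ -1-01✓ -10-0✓ -10-1✓ -100-✓ -101-✓ -110-✓ 0--00✓ 0--01✓ 0-00-✓ 0-10-✓ 00-0-✓ 001-- 01-0-✓ 010--✓ 1--01✓ 1-0-1 1-00-✓ 10--1 11-0-✓ 110--✓
Round 3: ---01 --00- -1-0- -10-- 0--0-
PIs = {---01, --00-, -01-1, -011-, -1-0-, -10--, 0--0-, 001--, 1-0-1, 10--1}
Coverage chart:
  m0: --00-,0--0-
  m1: ---01,--00-,0--0-
  m4: 0--0-,001--
  m5: ---01,-01-1,0--0-,001--
  m6: -011-,001--
  m7: -01-1,-011-,001--
  m8: --00-,-1-0-,-10--,0--0-
  m9: ---01,--00-,-1-0-,-10--,0--0-
  m10: -10-- ←essential
  m11: -10-- ←essential
  m12: -1-0-,0--0-
  m13: ---01,-1-0-,0--0-
  m16: --00- ←essential
  m17: ---01,--00-,1-0-1,10--1
  m19: 1-0-1,10--1
  m21: ---01,-01-1,10--1
  m22: -011- ←essential
  m23: -01-1,-011-,10--1
  m24: --00-,-1-0-,-10--
  m25: ---01,--00-,-1-0-,-10--,1-0-1
  m26: -10-- ←essential
  m27: -10--,1-0-1
  m28: -1-0- ←essential
  m29: ---01,-1-0-
Essential: --00-, -011-, -1-0-, -10--
Petrick residual → 0--0-, 10--1
Min cover (6 terms): c'd' + b'cd + bd' + bc' + a'd' + ab'e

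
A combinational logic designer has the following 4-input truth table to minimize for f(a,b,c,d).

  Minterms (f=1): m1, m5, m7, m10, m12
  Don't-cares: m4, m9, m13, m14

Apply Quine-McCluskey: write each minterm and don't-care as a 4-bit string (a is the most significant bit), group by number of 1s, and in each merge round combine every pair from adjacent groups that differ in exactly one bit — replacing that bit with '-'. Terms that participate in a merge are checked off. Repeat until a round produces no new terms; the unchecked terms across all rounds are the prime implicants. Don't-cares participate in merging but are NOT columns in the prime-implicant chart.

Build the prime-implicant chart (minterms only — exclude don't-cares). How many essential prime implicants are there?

[col 0] 0001*, 0100*, 0101*, 0111*, 1001*, 1010*, 1100*, 1101*, 1110*
[col 1] -001*, -100*, -101*, 0-01*, 01-1, 010-*, 1-01*, 1-10, 11-0, 110-*
[col 2] --01, -10-
Prime implicants: --01, -10-, 01-1, 1-10, 11-0
PI chart (minterm → PIs covering it):
  1 | --01  (sole → essential)
  5 | --01,-10-,01-1
  7 | 01-1  (sole → essential)
  10 | 1-10  (sole → essential)
  12 | -10-,11-0
Essential prime implicants: --01, 01-1, 1-10

3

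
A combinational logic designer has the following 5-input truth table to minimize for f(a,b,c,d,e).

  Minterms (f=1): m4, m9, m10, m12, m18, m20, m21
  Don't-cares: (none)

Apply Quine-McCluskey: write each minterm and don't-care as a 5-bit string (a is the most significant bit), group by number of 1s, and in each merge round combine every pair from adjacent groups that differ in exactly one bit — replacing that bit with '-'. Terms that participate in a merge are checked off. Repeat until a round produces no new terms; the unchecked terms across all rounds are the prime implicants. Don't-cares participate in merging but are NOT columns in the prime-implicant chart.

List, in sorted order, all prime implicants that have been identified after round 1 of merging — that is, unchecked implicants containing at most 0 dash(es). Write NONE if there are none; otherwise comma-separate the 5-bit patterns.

size-2^0 implicants → 00100(✓)  01001  01010  01100(✓)  10010  10100(✓)  10101(✓)
size-2^1 implicants → -0100  0-100  1010-
Unchecked terms (primes): -0100, 0-100, 01001, 01010, 10010, 1010-

01001, 01010, 10010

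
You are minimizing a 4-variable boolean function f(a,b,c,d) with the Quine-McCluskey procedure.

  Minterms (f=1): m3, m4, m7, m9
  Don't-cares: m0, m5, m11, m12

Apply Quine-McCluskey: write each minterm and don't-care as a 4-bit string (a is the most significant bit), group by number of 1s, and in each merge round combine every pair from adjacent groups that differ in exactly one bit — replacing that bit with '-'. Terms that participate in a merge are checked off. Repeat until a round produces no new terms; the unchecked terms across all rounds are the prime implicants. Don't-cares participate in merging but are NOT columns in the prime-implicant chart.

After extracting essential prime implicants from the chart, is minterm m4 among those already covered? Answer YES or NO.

NO

size-2^0 implicants → 0000(✓)  0011(✓)  0100(✓)  0101(✓)  0111(✓)  1001(✓)  1011(✓)  1100(✓)
size-2^1 implicants → -011  -100  0-00  0-11  01-1  010-  10-1
Unchecked terms (primes): -011, -100, 0-00, 0-11, 01-1, 010-, 10-1
Minterm coverage:
  m3 ⊆ -011,0-11
  m4 ⊆ -100,0-00,010-
  m7 ⊆ 0-11,01-1
  m9 ⊆ 10-1 [E]
E = {10-1}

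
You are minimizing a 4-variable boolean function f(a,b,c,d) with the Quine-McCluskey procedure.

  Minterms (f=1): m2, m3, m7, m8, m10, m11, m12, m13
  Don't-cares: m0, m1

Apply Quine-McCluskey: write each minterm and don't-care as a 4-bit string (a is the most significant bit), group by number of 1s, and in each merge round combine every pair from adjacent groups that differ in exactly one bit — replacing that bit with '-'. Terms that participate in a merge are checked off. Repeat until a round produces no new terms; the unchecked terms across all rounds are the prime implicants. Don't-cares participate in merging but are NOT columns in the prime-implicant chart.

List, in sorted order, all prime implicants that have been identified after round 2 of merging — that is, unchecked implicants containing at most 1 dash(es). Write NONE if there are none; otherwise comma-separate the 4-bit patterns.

[col 0] 0000*, 0001*, 0010*, 0011*, 0111*, 1000*, 1010*, 1011*, 1100*, 1101*
[col 1] -000*, -010*, -011*, 0-11, 00-0*, 00-1*, 000-*, 001-*, 1-00, 10-0*, 101-*, 110-
[col 2] -0-0, -01-, 00--
Prime implicants: -0-0, -01-, 0-11, 00--, 1-00, 110-

0-11, 1-00, 110-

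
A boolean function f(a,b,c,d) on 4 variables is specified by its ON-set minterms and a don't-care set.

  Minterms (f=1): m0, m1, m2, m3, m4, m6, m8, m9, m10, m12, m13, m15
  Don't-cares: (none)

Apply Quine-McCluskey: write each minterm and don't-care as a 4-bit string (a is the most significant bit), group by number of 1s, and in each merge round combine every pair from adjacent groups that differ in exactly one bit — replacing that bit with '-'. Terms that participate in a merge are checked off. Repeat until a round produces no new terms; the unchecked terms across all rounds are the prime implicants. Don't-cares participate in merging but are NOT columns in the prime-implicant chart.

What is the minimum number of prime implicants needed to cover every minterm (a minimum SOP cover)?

Round 0: 0000✓ 0001✓ 0010✓ 0011✓ 0100✓ 0110✓ 1000✓ 1001✓ 1010✓ 1100✓ 1101✓ 1111✓
Round 1: -000✓ -001✓ -010✓ -100✓ 0-00✓ 0-10✓ 00-0✓ 00-1✓ 000-✓ 001-✓ 01-0✓ 1-00✓ 1-01✓ 10-0✓ 100-✓ 11-1 110-✓
Round 2: --00 -0-0 -00- 0--0 00-- 1-0-
PIs = {--00, -0-0, -00-, 0--0, 00--, 1-0-, 11-1}
Coverage chart:
  m0: --00,-0-0,-00-,0--0,00--
  m1: -00-,00--
  m2: -0-0,0--0,00--
  m3: 00-- ←essential
  m4: --00,0--0
  m6: 0--0 ←essential
  m8: --00,-0-0,-00-,1-0-
  m9: -00-,1-0-
  m10: -0-0 ←essential
  m12: --00,1-0-
  m13: 1-0-,11-1
  m15: 11-1 ←essential
Essential: -0-0, 0--0, 00--, 11-1
Petrick residual → 1-0-
Min cover (5 terms): b'd' + a'd' + a'b' + ac' + abd

5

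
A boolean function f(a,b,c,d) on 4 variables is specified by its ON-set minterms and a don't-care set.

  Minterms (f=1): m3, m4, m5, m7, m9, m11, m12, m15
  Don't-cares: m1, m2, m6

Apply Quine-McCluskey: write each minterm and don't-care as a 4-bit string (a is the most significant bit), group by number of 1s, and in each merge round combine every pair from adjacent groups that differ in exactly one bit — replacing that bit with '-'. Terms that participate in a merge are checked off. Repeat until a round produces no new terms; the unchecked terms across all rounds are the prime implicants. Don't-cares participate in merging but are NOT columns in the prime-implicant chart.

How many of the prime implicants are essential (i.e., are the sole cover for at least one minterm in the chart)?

3

[col 0] 0001*, 0010*, 0011*, 0100*, 0101*, 0110*, 0111*, 1001*, 1011*, 1100*, 1111*
[col 1] -001*, -011*, -100, -111*, 0-01*, 0-10*, 0-11*, 00-1*, 001-*, 01-0*, 01-1*, 010-*, 011-*, 1-11*, 10-1*
[col 2] --11, -0-1, 0--1, 0-1-, 01--
Prime implicants: --11, -0-1, -100, 0--1, 0-1-, 01--
PI chart (minterm → PIs covering it):
  3 | --11,-0-1,0--1,0-1-
  4 | -100,01--
  5 | 0--1,01--
  7 | --11,0--1,0-1-,01--
  9 | -0-1  (sole → essential)
  11 | --11,-0-1
  12 | -100  (sole → essential)
  15 | --11  (sole → essential)
Essential prime implicants: --11, -0-1, -100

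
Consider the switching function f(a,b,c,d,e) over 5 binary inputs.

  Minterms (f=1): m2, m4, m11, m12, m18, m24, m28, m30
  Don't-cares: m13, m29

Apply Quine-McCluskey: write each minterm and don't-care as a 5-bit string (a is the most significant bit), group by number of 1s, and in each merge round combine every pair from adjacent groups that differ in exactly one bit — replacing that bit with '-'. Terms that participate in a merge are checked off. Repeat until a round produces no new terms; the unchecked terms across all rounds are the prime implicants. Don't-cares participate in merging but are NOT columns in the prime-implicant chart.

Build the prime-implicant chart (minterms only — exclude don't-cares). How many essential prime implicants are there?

[col 0] 00010*, 00100*, 01011, 01100*, 01101*, 10010*, 11000*, 11100*, 11101*, 11110*
[col 1] -0010, -1100*, -1101*, 0-100, 0110-*, 11-00, 111-0, 1110-*
[col 2] -110-
Prime implicants: -0010, -110-, 0-100, 01011, 11-00, 111-0
PI chart (minterm → PIs covering it):
  2 | -0010  (sole → essential)
  4 | 0-100  (sole → essential)
  11 | 01011  (sole → essential)
  12 | -110-,0-100
  18 | -0010  (sole → essential)
  24 | 11-00  (sole → essential)
  28 | -110-,11-00,111-0
  30 | 111-0  (sole → essential)
Essential prime implicants: -0010, 0-100, 01011, 11-00, 111-0

5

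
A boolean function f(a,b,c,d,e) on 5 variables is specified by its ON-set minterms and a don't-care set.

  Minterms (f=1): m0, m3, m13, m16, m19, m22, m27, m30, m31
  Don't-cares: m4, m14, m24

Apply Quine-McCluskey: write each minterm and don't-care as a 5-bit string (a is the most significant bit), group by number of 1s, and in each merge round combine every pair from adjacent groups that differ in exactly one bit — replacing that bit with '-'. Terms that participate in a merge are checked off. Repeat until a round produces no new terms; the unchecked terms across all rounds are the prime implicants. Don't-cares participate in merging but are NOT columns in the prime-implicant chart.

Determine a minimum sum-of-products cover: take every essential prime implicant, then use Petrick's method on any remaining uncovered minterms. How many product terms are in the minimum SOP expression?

[col 0] 00000*, 00011*, 00100*, 01101, 01110*, 10000*, 10011*, 10110*, 11000*, 11011*, 11110*, 11111*
[col 1] -0000, -0011, -1110, 00-00, 1-000, 1-011, 1-110, 11-11, 1111-
Prime implicants: -0000, -0011, -1110, 00-00, 01101, 1-000, 1-011, 1-110, 11-11, 1111-
PI chart (minterm → PIs covering it):
  0 | -0000,00-00
  3 | -0011  (sole → essential)
  13 | 01101  (sole → essential)
  16 | -0000,1-000
  19 | -0011,1-011
  22 | 1-110  (sole → essential)
  27 | 1-011,11-11
  30 | -1110,1-110,1111-
  31 | 11-11,1111-
Essential prime implicants: -0011, 01101, 1-110
Petrick residual → -0000, 11-11
Minimum SOP uses 5 PIs: b'c'd'e' + b'c'de + a'bcd'e + acde' + abde

5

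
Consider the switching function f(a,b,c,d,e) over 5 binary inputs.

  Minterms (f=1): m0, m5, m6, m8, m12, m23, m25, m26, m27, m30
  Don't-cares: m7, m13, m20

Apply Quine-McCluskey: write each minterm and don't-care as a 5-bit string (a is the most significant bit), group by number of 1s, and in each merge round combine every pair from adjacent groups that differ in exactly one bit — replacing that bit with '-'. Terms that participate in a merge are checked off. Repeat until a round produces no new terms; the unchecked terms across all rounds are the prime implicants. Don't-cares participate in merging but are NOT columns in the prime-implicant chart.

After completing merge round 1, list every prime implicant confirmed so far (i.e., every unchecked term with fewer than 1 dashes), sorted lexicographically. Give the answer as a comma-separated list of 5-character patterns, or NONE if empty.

Round 0: 00000✓ 00101✓ 00110✓ 00111✓ 01000✓ 01100✓ 01101✓ 10100 10111✓ 11001✓ 11010✓ 11011✓ 11110✓
Round 1: -0111 0-000 0-101 001-1 0011- 01-00 0110- 11-10 110-1 1101-
PIs = {-0111, 0-000, 0-101, 001-1, 0011-, 01-00, 0110-, 10100, 11-10, 110-1, 1101-}

10100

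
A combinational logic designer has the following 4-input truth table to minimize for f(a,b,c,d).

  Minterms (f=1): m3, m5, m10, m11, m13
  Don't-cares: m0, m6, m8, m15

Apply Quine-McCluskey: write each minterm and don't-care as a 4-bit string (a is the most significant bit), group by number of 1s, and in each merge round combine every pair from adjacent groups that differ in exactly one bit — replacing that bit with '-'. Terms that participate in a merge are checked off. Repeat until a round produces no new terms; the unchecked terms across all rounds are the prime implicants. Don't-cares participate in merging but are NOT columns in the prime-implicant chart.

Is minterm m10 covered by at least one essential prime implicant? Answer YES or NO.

Round 0: 0000✓ 0011✓ 0101✓ 0110 1000✓ 1010✓ 1011✓ 1101✓ 1111✓
Round 1: -000 -011 -101 1-11 10-0 101- 11-1
PIs = {-000, -011, -101, 0110, 1-11, 10-0, 101-, 11-1}
Coverage chart:
  m3: -011 ←essential
  m5: -101 ←essential
  m10: 10-0,101-
  m11: -011,1-11,101-
  m13: -101,11-1
Essential: -011, -101

NO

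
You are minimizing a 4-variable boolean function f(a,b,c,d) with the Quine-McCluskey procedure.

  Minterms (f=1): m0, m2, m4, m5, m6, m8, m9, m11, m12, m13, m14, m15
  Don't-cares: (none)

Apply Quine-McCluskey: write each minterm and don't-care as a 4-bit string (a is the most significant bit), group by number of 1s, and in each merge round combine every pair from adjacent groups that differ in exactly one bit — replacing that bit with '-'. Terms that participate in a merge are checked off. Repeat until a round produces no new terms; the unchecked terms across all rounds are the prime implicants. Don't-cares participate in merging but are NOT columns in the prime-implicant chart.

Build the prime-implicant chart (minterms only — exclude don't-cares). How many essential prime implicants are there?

[col 0] 0000*, 0010*, 0100*, 0101*, 0110*, 1000*, 1001*, 1011*, 1100*, 1101*, 1110*, 1111*
[col 1] -000*, -100*, -101*, -110*, 0-00*, 0-10*, 00-0*, 01-0*, 010-*, 1-00*, 1-01*, 1-11*, 10-1*, 100-*, 11-0*, 11-1*, 110-*, 111-*
[col 2] --00, -1-0, -10-, 0--0, 1--1, 1-0-, 11--
Prime implicants: --00, -1-0, -10-, 0--0, 1--1, 1-0-, 11--
PI chart (minterm → PIs covering it):
  0 | --00,0--0
  2 | 0--0  (sole → essential)
  4 | --00,-1-0,-10-,0--0
  5 | -10-  (sole → essential)
  6 | -1-0,0--0
  8 | --00,1-0-
  9 | 1--1,1-0-
  11 | 1--1  (sole → essential)
  12 | --00,-1-0,-10-,1-0-,11--
  13 | -10-,1--1,1-0-,11--
  14 | -1-0,11--
  15 | 1--1,11--
Essential prime implicants: -10-, 0--0, 1--1

3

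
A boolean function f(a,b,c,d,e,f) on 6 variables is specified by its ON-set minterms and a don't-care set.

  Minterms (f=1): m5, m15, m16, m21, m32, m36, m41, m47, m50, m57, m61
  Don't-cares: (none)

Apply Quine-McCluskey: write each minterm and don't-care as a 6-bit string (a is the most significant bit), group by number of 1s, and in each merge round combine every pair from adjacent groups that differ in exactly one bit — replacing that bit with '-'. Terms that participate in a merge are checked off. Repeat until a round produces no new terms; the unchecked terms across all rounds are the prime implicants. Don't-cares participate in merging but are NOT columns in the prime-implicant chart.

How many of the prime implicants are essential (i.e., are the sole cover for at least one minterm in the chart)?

7

[col 0] 000101*, 001111*, 010000, 010101*, 100000*, 100100*, 101001*, 101111*, 110010, 111001*, 111101*
[col 1] -01111, 0-0101, 1-1001, 100-00, 111-01
Prime implicants: -01111, 0-0101, 010000, 1-1001, 100-00, 110010, 111-01
PI chart (minterm → PIs covering it):
  5 | 0-0101  (sole → essential)
  15 | -01111  (sole → essential)
  16 | 010000  (sole → essential)
  21 | 0-0101  (sole → essential)
  32 | 100-00  (sole → essential)
  36 | 100-00  (sole → essential)
  41 | 1-1001  (sole → essential)
  47 | -01111  (sole → essential)
  50 | 110010  (sole → essential)
  57 | 1-1001,111-01
  61 | 111-01  (sole → essential)
Essential prime implicants: -01111, 0-0101, 010000, 1-1001, 100-00, 110010, 111-01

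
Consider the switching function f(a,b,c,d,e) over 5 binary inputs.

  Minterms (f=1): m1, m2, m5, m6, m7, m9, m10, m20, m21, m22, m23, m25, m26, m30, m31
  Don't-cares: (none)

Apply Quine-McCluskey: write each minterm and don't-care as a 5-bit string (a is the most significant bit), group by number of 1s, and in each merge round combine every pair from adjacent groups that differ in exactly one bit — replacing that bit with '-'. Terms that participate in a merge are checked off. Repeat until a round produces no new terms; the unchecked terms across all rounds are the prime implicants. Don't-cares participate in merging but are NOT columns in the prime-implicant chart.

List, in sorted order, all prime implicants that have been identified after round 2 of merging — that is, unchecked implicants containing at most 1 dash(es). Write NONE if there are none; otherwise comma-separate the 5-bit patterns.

-1001, -1010, 0-001, 0-010, 00-01, 00-10, 11-10

size-2^0 implicants → 00001(✓)  00010(✓)  00101(✓)  00110(✓)  00111(✓)  01001(✓)  01010(✓)  10100(✓)  10101(✓)  10110(✓)  10111(✓)  11001(✓)  11010(✓)  11110(✓)  11111(✓)
size-2^1 implicants → -0101(✓)  -0110(✓)  -0111(✓)  -1001  -1010  0-001  0-010  00-01  00-10  001-1(✓)  0011-(✓)  1-110(✓)  1-111(✓)  101-0(✓)  101-1(✓)  1010-(✓)  1011-(✓)  11-10  1111-(✓)
size-2^2 implicants → -01-1  -011-  1-11-  101--
Unchecked terms (primes): -01-1, -011-, -1001, -1010, 0-001, 0-010, 00-01, 00-10, 1-11-, 101--, 11-10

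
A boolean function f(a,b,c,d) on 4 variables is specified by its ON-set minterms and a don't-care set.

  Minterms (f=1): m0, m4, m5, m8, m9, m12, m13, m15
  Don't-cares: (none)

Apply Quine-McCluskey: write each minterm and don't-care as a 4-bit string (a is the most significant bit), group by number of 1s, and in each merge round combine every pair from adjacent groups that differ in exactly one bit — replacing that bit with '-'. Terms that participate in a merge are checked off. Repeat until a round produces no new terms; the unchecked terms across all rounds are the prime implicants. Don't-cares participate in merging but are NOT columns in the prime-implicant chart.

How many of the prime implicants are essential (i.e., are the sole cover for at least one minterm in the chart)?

[col 0] 0000*, 0100*, 0101*, 1000*, 1001*, 1100*, 1101*, 1111*
[col 1] -000*, -100*, -101*, 0-00*, 010-*, 1-00*, 1-01*, 100-*, 11-1, 110-*
[col 2] --00, -10-, 1-0-
Prime implicants: --00, -10-, 1-0-, 11-1
PI chart (minterm → PIs covering it):
  0 | --00  (sole → essential)
  4 | --00,-10-
  5 | -10-  (sole → essential)
  8 | --00,1-0-
  9 | 1-0-  (sole → essential)
  12 | --00,-10-,1-0-
  13 | -10-,1-0-,11-1
  15 | 11-1  (sole → essential)
Essential prime implicants: --00, -10-, 1-0-, 11-1

4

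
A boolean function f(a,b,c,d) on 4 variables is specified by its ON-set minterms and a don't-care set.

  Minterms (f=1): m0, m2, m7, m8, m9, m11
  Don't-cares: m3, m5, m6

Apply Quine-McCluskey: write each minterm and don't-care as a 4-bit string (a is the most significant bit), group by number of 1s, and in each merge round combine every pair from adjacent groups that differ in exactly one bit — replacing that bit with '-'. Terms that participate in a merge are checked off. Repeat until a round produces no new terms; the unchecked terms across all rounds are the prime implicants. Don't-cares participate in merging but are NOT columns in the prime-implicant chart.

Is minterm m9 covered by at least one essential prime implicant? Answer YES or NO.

[col 0] 0000*, 0010*, 0011*, 0101*, 0110*, 0111*, 1000*, 1001*, 1011*
[col 1] -000, -011, 0-10*, 0-11*, 00-0, 001-*, 01-1, 011-*, 10-1, 100-
[col 2] 0-1-
Prime implicants: -000, -011, 0-1-, 00-0, 01-1, 10-1, 100-
PI chart (minterm → PIs covering it):
  0 | -000,00-0
  2 | 0-1-,00-0
  7 | 0-1-,01-1
  8 | -000,100-
  9 | 10-1,100-
  11 | -011,10-1
(no essential prime implicants)

NO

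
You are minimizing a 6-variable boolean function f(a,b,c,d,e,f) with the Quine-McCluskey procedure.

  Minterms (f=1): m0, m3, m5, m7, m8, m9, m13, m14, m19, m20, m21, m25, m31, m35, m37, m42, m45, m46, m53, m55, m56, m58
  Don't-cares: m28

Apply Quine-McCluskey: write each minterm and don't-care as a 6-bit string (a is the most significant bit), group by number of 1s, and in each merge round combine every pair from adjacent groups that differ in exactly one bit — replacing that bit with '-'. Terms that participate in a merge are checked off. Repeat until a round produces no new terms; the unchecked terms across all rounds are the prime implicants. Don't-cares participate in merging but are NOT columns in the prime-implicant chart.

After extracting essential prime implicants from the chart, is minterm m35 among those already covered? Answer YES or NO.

YES

[col 0] 000000*, 000011*, 000101*, 000111*, 001000*, 001001*, 001101*, 001110*, 010011*, 010100*, 010101*, 011001*, 011100*, 011111, 100011*, 100101*, 101010*, 101101*, 101110*, 110101*, 110111*, 111000*, 111010*
[col 1] -00011, -00101*, -01101*, -01110, -10101*, 0-0011, 0-0101*, 0-1001, 00-000, 00-101*, 000-11, 0001-1, 001-01, 00100-, 01-100, 01010-, 1-0101*, 1-1010, 10-101*, 101-10, 1101-1, 1110-0
[col 2] --0101, -0-101
Prime implicants: --0101, -0-101, -00011, -01110, 0-0011, 0-1001, 00-000, 000-11, 0001-1, 001-01, 00100-, 01-100, 01010-, 011111, 1-1010, 101-10, 1101-1, 1110-0
PI chart (minterm → PIs covering it):
  0 | 00-000  (sole → essential)
  3 | -00011,0-0011,000-11
  5 | --0101,-0-101,0001-1
  7 | 000-11,0001-1
  8 | 00-000,00100-
  9 | 0-1001,001-01,00100-
  13 | -0-101,001-01
  14 | -01110  (sole → essential)
  19 | 0-0011  (sole → essential)
  20 | 01-100,01010-
  21 | --0101,01010-
  25 | 0-1001  (sole → essential)
  31 | 011111  (sole → essential)
  35 | -00011  (sole → essential)
  37 | --0101,-0-101
  42 | 1-1010,101-10
  45 | -0-101  (sole → essential)
  46 | -01110,101-10
  53 | --0101,1101-1
  55 | 1101-1  (sole → essential)
  56 | 1110-0  (sole → essential)
  58 | 1-1010,1110-0
Essential prime implicants: -0-101, -00011, -01110, 0-0011, 0-1001, 00-000, 011111, 1101-1, 1110-0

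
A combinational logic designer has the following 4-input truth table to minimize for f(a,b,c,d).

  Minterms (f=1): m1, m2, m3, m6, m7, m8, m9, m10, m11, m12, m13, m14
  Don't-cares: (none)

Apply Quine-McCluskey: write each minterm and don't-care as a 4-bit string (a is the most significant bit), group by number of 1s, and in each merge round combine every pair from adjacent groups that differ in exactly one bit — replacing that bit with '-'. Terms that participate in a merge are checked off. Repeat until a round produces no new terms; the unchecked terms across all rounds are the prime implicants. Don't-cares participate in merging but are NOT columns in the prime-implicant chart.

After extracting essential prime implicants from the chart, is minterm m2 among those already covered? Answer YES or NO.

Round 0: 0001✓ 0010✓ 0011✓ 0110✓ 0111✓ 1000✓ 1001✓ 1010✓ 1011✓ 1100✓ 1101✓ 1110✓
Round 1: -001✓ -010✓ -011✓ -110✓ 0-10✓ 0-11✓ 00-1✓ 001-✓ 011-✓ 1-00✓ 1-01✓ 1-10✓ 10-0✓ 10-1✓ 100-✓ 101-✓ 11-0✓ 110-✓
Round 2: --10 -0-1 -01- 0-1- 1--0 1-0- 10--
PIs = {--10, -0-1, -01-, 0-1-, 1--0, 1-0-, 10--}
Coverage chart:
  m1: -0-1 ←essential
  m2: --10,-01-,0-1-
  m3: -0-1,-01-,0-1-
  m6: --10,0-1-
  m7: 0-1- ←essential
  m8: 1--0,1-0-,10--
  m9: -0-1,1-0-,10--
  m10: --10,-01-,1--0,10--
  m11: -0-1,-01-,10--
  m12: 1--0,1-0-
  m13: 1-0- ←essential
  m14: --10,1--0
Essential: -0-1, 0-1-, 1-0-

YES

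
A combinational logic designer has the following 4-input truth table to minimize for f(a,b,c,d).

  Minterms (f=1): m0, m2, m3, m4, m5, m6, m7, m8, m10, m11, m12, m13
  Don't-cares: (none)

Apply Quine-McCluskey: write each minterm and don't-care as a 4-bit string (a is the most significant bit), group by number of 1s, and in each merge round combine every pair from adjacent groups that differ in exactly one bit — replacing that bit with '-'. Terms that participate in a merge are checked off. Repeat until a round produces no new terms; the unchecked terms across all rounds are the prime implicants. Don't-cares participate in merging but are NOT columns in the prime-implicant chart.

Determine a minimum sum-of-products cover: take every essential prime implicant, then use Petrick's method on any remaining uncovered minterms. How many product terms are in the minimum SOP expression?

4

Round 0: 0000✓ 0010✓ 0011✓ 0100✓ 0101✓ 0110✓ 0111✓ 1000✓ 1010✓ 1011✓ 1100✓ 1101✓
Round 1: -000✓ -010✓ -011✓ -100✓ -101✓ 0-00✓ 0-10✓ 0-11✓ 00-0✓ 001-✓ 01-0✓ 01-1✓ 010-✓ 011-✓ 1-00✓ 10-0✓ 101-✓ 110-✓
Round 2: --00 -0-0 -01- -10- 0--0 0-1- 01--
PIs = {--00, -0-0, -01-, -10-, 0--0, 0-1-, 01--}
Coverage chart:
  m0: --00,-0-0,0--0
  m2: -0-0,-01-,0--0,0-1-
  m3: -01-,0-1-
  m4: --00,-10-,0--0,01--
  m5: -10-,01--
  m6: 0--0,0-1-,01--
  m7: 0-1-,01--
  m8: --00,-0-0
  m10: -0-0,-01-
  m11: -01- ←essential
  m12: --00,-10-
  m13: -10- ←essential
Essential: -01-, -10-
Petrick residual → --00, 0-1-
Min cover (4 terms): c'd' + b'c + bc' + a'c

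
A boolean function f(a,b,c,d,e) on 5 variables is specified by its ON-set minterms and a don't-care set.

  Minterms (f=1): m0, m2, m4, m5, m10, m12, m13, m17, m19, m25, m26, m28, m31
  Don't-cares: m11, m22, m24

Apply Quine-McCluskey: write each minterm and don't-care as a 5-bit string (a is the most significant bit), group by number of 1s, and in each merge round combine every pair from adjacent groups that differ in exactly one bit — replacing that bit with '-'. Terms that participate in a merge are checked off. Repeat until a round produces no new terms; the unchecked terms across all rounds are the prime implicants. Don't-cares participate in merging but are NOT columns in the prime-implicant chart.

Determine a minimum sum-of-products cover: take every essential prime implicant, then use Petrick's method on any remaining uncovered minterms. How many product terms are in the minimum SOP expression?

7

size-2^0 implicants → 00000(✓)  00010(✓)  00100(✓)  00101(✓)  01010(✓)  01011(✓)  01100(✓)  01101(✓)  10001(✓)  10011(✓)  10110  11000(✓)  11001(✓)  11010(✓)  11100(✓)  11111
size-2^1 implicants → -1010  -1100  0-010  0-100(✓)  0-101(✓)  00-00  000-0  0010-(✓)  0101-  0110-(✓)  1-001  100-1  11-00  110-0  1100-
size-2^2 implicants → 0-10-
Unchecked terms (primes): -1010, -1100, 0-010, 0-10-, 00-00, 000-0, 0101-, 1-001, 100-1, 10110, 11-00, 110-0, 1100-, 11111
Minterm coverage:
  m0 ⊆ 00-00,000-0
  m2 ⊆ 0-010,000-0
  m4 ⊆ 0-10-,00-00
  m5 ⊆ 0-10- [E]
  m10 ⊆ -1010,0-010,0101-
  m12 ⊆ -1100,0-10-
  m13 ⊆ 0-10- [E]
  m17 ⊆ 1-001,100-1
  m19 ⊆ 100-1 [E]
  m25 ⊆ 1-001,1100-
  m26 ⊆ -1010,110-0
  m28 ⊆ -1100,11-00
  m31 ⊆ 11111 [E]
E = {0-10-, 100-1, 11111}
Petrick residual → -1010, -1100, 000-0, 1-001
Cover = bc'de' + bcd'e' + a'cd' + a'b'c'e' + ac'd'e + ab'c'e + abcde  |cover|=7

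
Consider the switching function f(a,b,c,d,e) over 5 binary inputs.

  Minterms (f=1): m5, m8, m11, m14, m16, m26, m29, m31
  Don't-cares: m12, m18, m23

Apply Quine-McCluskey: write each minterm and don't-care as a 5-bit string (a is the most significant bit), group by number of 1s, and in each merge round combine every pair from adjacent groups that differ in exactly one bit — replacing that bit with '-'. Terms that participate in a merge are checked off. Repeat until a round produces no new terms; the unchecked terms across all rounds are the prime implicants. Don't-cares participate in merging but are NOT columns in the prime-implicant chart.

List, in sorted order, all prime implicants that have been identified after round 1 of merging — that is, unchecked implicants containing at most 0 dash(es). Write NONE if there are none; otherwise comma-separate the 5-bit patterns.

00101, 01011

size-2^0 implicants → 00101  01000(✓)  01011  01100(✓)  01110(✓)  10000(✓)  10010(✓)  10111(✓)  11010(✓)  11101(✓)  11111(✓)
size-2^1 implicants → 01-00  011-0  1-010  1-111  100-0  111-1
Unchecked terms (primes): 00101, 01-00, 01011, 011-0, 1-010, 1-111, 100-0, 111-1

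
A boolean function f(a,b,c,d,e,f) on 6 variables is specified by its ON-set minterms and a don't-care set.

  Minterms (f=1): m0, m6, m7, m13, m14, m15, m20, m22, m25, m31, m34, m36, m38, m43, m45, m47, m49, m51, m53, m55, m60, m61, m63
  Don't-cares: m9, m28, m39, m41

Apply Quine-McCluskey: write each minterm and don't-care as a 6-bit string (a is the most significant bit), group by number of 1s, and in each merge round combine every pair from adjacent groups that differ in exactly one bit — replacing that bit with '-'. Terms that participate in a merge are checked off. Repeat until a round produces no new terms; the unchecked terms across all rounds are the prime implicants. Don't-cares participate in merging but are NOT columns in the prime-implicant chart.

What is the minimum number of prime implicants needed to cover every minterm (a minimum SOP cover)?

11

size-2^0 implicants → 000000  000110(✓)  000111(✓)  001001(✓)  001101(✓)  001110(✓)  001111(✓)  010100(✓)  010110(✓)  011001(✓)  011100(✓)  011111(✓)  100010(✓)  100100(✓)  100110(✓)  100111(✓)  101001(✓)  101011(✓)  101101(✓)  101111(✓)  110001(✓)  110011(✓)  110101(✓)  110111(✓)  111100(✓)  111101(✓)  111111(✓)
size-2^1 implicants → -00110(✓)  -00111(✓)  -01001(✓)  -01101(✓)  -01111(✓)  -11100  -11111(✓)  0-0110  0-1001  0-1111(✓)  00-110(✓)  00-111(✓)  00011-(✓)  001-01(✓)  0011-1(✓)  00111-(✓)  01-100  0101-0  1-0111(✓)  1-1101(✓)  1-1111(✓)  10-111(✓)  100-10  1001-0  10011-(✓)  101-01(✓)  101-11(✓)  1010-1(✓)  1011-1(✓)  11-101(✓)  11-111(✓)  110-01(✓)  110-11(✓)  1100-1(✓)  1101-1(✓)  1111-1(✓)  11110-
size-2^2 implicants → --1111  -0-111  -0011-  -01-01  -011-1  00-11-  1--111  1-11-1  101--1  11-1-1  110--1
Unchecked terms (primes): --1111, -0-111, -0011-, -01-01, -011-1, -11100, 0-0110, 0-1001, 00-11-, 000000, 01-100, 0101-0, 1--111, 1-11-1, 100-10, 1001-0, 101--1, 11-1-1, 110--1, 11110-
Minterm coverage:
  m0 ⊆ 000000 [E]
  m6 ⊆ -0011-,0-0110,00-11-
  m7 ⊆ -0-111,-0011-,00-11-
  m13 ⊆ -01-01,-011-1
  m14 ⊆ 00-11- [E]
  m15 ⊆ --1111,-0-111,-011-1,00-11-
  m20 ⊆ 01-100,0101-0
  m22 ⊆ 0-0110,0101-0
  m25 ⊆ 0-1001 [E]
  m31 ⊆ --1111 [E]
  m34 ⊆ 100-10 [E]
  m36 ⊆ 1001-0 [E]
  m38 ⊆ -0011-,100-10,1001-0
  m43 ⊆ 101--1 [E]
  m45 ⊆ -01-01,-011-1,1-11-1,101--1
  m47 ⊆ --1111,-0-111,-011-1,1--111,1-11-1,101--1
  m49 ⊆ 110--1 [E]
  m51 ⊆ 110--1 [E]
  m53 ⊆ 11-1-1,110--1
  m55 ⊆ 1--111,11-1-1,110--1
  m60 ⊆ -11100,11110-
  m61 ⊆ 1-11-1,11-1-1,11110-
  m63 ⊆ --1111,1--111,1-11-1,11-1-1
E = {--1111, 0-1001, 00-11-, 000000, 100-10, 1001-0, 101--1, 110--1}
Petrick residual → -01-01, 0101-0, 11110-
Cover = cdef + b'ce'f + a'cd'e'f + a'b'de + a'b'c'd'e'f' + a'bc'df' + ab'c'ef' + ab'c'df' + ab'cf + abc'f + abcde'  |cover|=11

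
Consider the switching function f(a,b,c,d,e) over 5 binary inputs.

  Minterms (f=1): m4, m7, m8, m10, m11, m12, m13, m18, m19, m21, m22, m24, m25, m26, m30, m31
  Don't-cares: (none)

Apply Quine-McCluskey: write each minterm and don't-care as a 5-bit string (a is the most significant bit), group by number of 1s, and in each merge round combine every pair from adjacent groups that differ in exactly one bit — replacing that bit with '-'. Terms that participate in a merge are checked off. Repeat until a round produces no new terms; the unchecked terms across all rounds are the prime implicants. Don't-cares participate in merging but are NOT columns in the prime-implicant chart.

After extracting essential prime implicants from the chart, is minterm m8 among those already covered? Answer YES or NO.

Round 0: 00100✓ 00111 01000✓ 01010✓ 01011✓ 01100✓ 01101✓ 10010✓ 10011✓ 10101 10110✓ 11000✓ 11001✓ 11010✓ 11110✓ 11111✓
Round 1: -1000✓ -1010✓ 0-100 01-00 010-0✓ 0101- 0110- 1-010✓ 1-110✓ 10-10✓ 1001- 11-10✓ 110-0✓ 1100- 1111-
Round 2: -10-0 1--10
PIs = {-10-0, 0-100, 00111, 01-00, 0101-, 0110-, 1--10, 1001-, 10101, 1100-, 1111-}
Coverage chart:
  m4: 0-100 ←essential
  m7: 00111 ←essential
  m8: -10-0,01-00
  m10: -10-0,0101-
  m11: 0101- ←essential
  m12: 0-100,01-00,0110-
  m13: 0110- ←essential
  m18: 1--10,1001-
  m19: 1001- ←essential
  m21: 10101 ←essential
  m22: 1--10 ←essential
  m24: -10-0,1100-
  m25: 1100- ←essential
  m26: -10-0,1--10
  m30: 1--10,1111-
  m31: 1111- ←essential
Essential: 0-100, 00111, 0101-, 0110-, 1--10, 1001-, 10101, 1100-, 1111-

NO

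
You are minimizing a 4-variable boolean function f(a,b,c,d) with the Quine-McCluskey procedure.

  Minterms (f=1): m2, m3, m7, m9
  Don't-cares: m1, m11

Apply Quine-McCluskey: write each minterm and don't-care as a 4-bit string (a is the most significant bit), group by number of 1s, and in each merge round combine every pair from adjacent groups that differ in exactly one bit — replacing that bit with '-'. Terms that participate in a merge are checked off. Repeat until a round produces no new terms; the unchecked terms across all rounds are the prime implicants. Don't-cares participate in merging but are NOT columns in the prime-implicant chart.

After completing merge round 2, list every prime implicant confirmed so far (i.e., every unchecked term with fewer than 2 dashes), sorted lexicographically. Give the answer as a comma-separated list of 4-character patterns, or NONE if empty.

0-11, 001-

Round 0: 0001✓ 0010✓ 0011✓ 0111✓ 1001✓ 1011✓
Round 1: -001✓ -011✓ 0-11 00-1✓ 001- 10-1✓
Round 2: -0-1
PIs = {-0-1, 0-11, 001-}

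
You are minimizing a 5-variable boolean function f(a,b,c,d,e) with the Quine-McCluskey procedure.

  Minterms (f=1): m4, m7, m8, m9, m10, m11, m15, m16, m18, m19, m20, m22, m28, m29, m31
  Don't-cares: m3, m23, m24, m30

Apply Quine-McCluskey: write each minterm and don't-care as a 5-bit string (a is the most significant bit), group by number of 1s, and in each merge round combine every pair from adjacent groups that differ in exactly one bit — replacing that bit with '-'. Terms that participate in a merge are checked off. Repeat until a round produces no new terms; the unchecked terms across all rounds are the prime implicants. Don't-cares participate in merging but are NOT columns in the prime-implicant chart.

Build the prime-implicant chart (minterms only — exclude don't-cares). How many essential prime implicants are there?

Round 0: 00011✓ 00100✓ 00111✓ 01000✓ 01001✓ 01010✓ 01011✓ 01111✓ 10000✓ 10010✓ 10011✓ 10100✓ 10110✓ 10111✓ 11000✓ 11100✓ 11101✓ 11110✓ 11111✓
Round 1: -0011✓ -0100 -0111✓ -1000 -1111✓ 0-011✓ 0-111✓ 00-11✓ 01-11✓ 010-0✓ 010-1✓ 0100-✓ 0101-✓ 1-000✓ 1-100✓ 1-110✓ 1-111✓ 10-00✓ 10-10✓ 10-11✓ 100-0✓ 1001-✓ 101-0✓ 1011-✓ 11-00✓ 111-0✓ 111-1✓ 1110-✓ 1111-✓
Round 2: --111 -0-11 0--11 010-- 1--00 1-1-0 1-11- 10--0 10-1- 111--
PIs = {--111, -0-11, -0100, -1000, 0--11, 010--, 1--00, 1-1-0, 1-11-, 10--0, 10-1-, 111--}
Coverage chart:
  m4: -0100 ←essential
  m7: --111,-0-11,0--11
  m8: -1000,010--
  m9: 010-- ←essential
  m10: 010-- ←essential
  m11: 0--11,010--
  m15: --111,0--11
  m16: 1--00,10--0
  m18: 10--0,10-1-
  m19: -0-11,10-1-
  m20: -0100,1--00,1-1-0,10--0
  m22: 1-1-0,1-11-,10--0,10-1-
  m28: 1--00,1-1-0,111--
  m29: 111-- ←essential
  m31: --111,1-11-,111--
Essential: -0100, 010--, 111--

3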